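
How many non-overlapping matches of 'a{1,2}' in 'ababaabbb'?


Pattern 'a{1,2}' matches between 1 and 2 consecutive a's (greedy).
String: 'ababaabbb'
Finding runs of a's and applying greedy matching:
  Run at pos 0: 'a' (length 1)
  Run at pos 2: 'a' (length 1)
  Run at pos 4: 'aa' (length 2)
Matches: ['a', 'a', 'aa']
Count: 3

3


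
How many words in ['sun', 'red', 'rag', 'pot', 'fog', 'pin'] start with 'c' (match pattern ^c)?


Pattern ^c anchors to start of word. Check which words begin with 'c':
  'sun' -> no
  'red' -> no
  'rag' -> no
  'pot' -> no
  'fog' -> no
  'pin' -> no
Matching words: []
Count: 0

0


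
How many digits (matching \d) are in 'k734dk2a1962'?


\d matches any digit 0-9.
Scanning 'k734dk2a1962':
  pos 1: '7' -> DIGIT
  pos 2: '3' -> DIGIT
  pos 3: '4' -> DIGIT
  pos 6: '2' -> DIGIT
  pos 8: '1' -> DIGIT
  pos 9: '9' -> DIGIT
  pos 10: '6' -> DIGIT
  pos 11: '2' -> DIGIT
Digits found: ['7', '3', '4', '2', '1', '9', '6', '2']
Total: 8

8


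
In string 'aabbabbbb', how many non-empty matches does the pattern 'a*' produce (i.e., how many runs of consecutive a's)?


Pattern 'a*' matches zero or more a's. We want non-empty runs of consecutive a's.
String: 'aabbabbbb'
Walking through the string to find runs of a's:
  Run 1: positions 0-1 -> 'aa'
  Run 2: positions 4-4 -> 'a'
Non-empty runs found: ['aa', 'a']
Count: 2

2


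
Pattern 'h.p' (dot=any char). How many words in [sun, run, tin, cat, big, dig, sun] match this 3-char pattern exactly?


Pattern 'h.p' means: starts with 'h', any single char, ends with 'p'.
Checking each word (must be exactly 3 chars):
  'sun' (len=3): no
  'run' (len=3): no
  'tin' (len=3): no
  'cat' (len=3): no
  'big' (len=3): no
  'dig' (len=3): no
  'sun' (len=3): no
Matching words: []
Total: 0

0


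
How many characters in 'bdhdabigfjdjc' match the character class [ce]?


Character class [ce] matches any of: {c, e}
Scanning string 'bdhdabigfjdjc' character by character:
  pos 0: 'b' -> no
  pos 1: 'd' -> no
  pos 2: 'h' -> no
  pos 3: 'd' -> no
  pos 4: 'a' -> no
  pos 5: 'b' -> no
  pos 6: 'i' -> no
  pos 7: 'g' -> no
  pos 8: 'f' -> no
  pos 9: 'j' -> no
  pos 10: 'd' -> no
  pos 11: 'j' -> no
  pos 12: 'c' -> MATCH
Total matches: 1

1


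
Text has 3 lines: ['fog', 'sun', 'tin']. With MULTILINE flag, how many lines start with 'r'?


With MULTILINE flag, ^ matches the start of each line.
Lines: ['fog', 'sun', 'tin']
Checking which lines start with 'r':
  Line 1: 'fog' -> no
  Line 2: 'sun' -> no
  Line 3: 'tin' -> no
Matching lines: []
Count: 0

0


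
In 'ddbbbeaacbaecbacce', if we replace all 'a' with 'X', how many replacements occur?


re.sub('a', 'X', text) replaces every occurrence of 'a' with 'X'.
Text: 'ddbbbeaacbaecbacce'
Scanning for 'a':
  pos 6: 'a' -> replacement #1
  pos 7: 'a' -> replacement #2
  pos 10: 'a' -> replacement #3
  pos 14: 'a' -> replacement #4
Total replacements: 4

4


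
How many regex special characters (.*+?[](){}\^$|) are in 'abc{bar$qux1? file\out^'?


Regex special characters are: . * + ? [ ] ( ) { } \ ^ $ |
Scanning 'abc{bar$qux1? file\out^':
  pos 3: '{' -> SPECIAL
  pos 7: '$' -> SPECIAL
  pos 12: '?' -> SPECIAL
  pos 18: '\' -> SPECIAL
  pos 22: '^' -> SPECIAL
Special chars found: ['{', '$', '?', '\\', '^']
Total: 5

5


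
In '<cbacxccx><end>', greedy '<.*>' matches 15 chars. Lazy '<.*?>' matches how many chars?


Greedy '<.*>' tries to match as MUCH as possible.
Lazy '<.*?>' tries to match as LITTLE as possible.

String: '<cbacxccx><end>'
Greedy '<.*>' starts at first '<' and extends to the LAST '>': '<cbacxccx><end>' (15 chars)
Lazy '<.*?>' starts at first '<' and stops at the FIRST '>': '<cbacxccx>' (10 chars)

10


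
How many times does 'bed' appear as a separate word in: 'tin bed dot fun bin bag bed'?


Scanning each word for exact match 'bed':
  Word 1: 'tin' -> no
  Word 2: 'bed' -> MATCH
  Word 3: 'dot' -> no
  Word 4: 'fun' -> no
  Word 5: 'bin' -> no
  Word 6: 'bag' -> no
  Word 7: 'bed' -> MATCH
Total matches: 2

2


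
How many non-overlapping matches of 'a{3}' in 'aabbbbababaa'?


Pattern 'a{3}' matches exactly 3 consecutive a's (greedy, non-overlapping).
String: 'aabbbbababaa'
Scanning for runs of a's:
  Run at pos 0: 'aa' (length 2) -> 0 match(es)
  Run at pos 6: 'a' (length 1) -> 0 match(es)
  Run at pos 8: 'a' (length 1) -> 0 match(es)
  Run at pos 10: 'aa' (length 2) -> 0 match(es)
Matches found: []
Total: 0

0


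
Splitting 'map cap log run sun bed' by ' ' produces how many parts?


Splitting by ' ' breaks the string at each occurrence of the separator.
Text: 'map cap log run sun bed'
Parts after split:
  Part 1: 'map'
  Part 2: 'cap'
  Part 3: 'log'
  Part 4: 'run'
  Part 5: 'sun'
  Part 6: 'bed'
Total parts: 6

6


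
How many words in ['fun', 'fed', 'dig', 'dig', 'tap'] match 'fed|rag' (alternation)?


Alternation 'fed|rag' matches either 'fed' or 'rag'.
Checking each word:
  'fun' -> no
  'fed' -> MATCH
  'dig' -> no
  'dig' -> no
  'tap' -> no
Matches: ['fed']
Count: 1

1


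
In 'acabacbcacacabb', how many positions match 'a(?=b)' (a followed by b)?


Lookahead 'a(?=b)' matches 'a' only when followed by 'b'.
String: 'acabacbcacacabb'
Checking each position where char is 'a':
  pos 0: 'a' -> no (next='c')
  pos 2: 'a' -> MATCH (next='b')
  pos 4: 'a' -> no (next='c')
  pos 8: 'a' -> no (next='c')
  pos 10: 'a' -> no (next='c')
  pos 12: 'a' -> MATCH (next='b')
Matching positions: [2, 12]
Count: 2

2


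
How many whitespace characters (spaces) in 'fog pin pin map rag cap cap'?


\s matches whitespace characters (spaces, tabs, etc.).
Text: 'fog pin pin map rag cap cap'
This text has 7 words separated by spaces.
Number of spaces = number of words - 1 = 7 - 1 = 6

6


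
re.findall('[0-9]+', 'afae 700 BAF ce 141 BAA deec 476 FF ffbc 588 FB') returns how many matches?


Pattern '[0-9]+' finds one or more digits.
Text: 'afae 700 BAF ce 141 BAA deec 476 FF ffbc 588 FB'
Scanning for matches:
  Match 1: '700'
  Match 2: '141'
  Match 3: '476'
  Match 4: '588'
Total matches: 4

4


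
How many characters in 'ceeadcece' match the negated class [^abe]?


Negated class [^abe] matches any char NOT in {a, b, e}
Scanning 'ceeadcece':
  pos 0: 'c' -> MATCH
  pos 1: 'e' -> no (excluded)
  pos 2: 'e' -> no (excluded)
  pos 3: 'a' -> no (excluded)
  pos 4: 'd' -> MATCH
  pos 5: 'c' -> MATCH
  pos 6: 'e' -> no (excluded)
  pos 7: 'c' -> MATCH
  pos 8: 'e' -> no (excluded)
Total matches: 4

4


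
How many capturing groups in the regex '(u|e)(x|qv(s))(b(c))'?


To count capturing groups, count each '(' that starts a group.
Pattern: '(u|e)(x|qv(s))(b(c))'
Walking through the pattern:
  Position 0: '(' -> group #1
  Position 5: '(' -> group #2
  Position 10: '(' -> group #3
  Position 14: '(' -> group #4
  Position 16: '(' -> group #5
Total capturing groups: 5

5


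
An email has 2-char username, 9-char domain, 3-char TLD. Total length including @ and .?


An email address has format: username@domain.tld
Username length: 2
'@' character: 1
Domain length: 9
'.' character: 1
TLD length: 3
Total = 2 + 1 + 9 + 1 + 3 = 16

16


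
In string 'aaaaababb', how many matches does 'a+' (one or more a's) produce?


Pattern 'a+' matches one or more consecutive a's.
String: 'aaaaababb'
Scanning for runs of a:
  Match 1: 'aaaaa' (length 5)
  Match 2: 'a' (length 1)
Total matches: 2

2


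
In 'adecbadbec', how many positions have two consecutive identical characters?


Looking for consecutive identical characters in 'adecbadbec':
  pos 0-1: 'a' vs 'd' -> different
  pos 1-2: 'd' vs 'e' -> different
  pos 2-3: 'e' vs 'c' -> different
  pos 3-4: 'c' vs 'b' -> different
  pos 4-5: 'b' vs 'a' -> different
  pos 5-6: 'a' vs 'd' -> different
  pos 6-7: 'd' vs 'b' -> different
  pos 7-8: 'b' vs 'e' -> different
  pos 8-9: 'e' vs 'c' -> different
Consecutive identical pairs: []
Count: 0

0


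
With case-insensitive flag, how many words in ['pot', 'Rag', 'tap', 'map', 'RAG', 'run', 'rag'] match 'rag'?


Case-insensitive matching: compare each word's lowercase form to 'rag'.
  'pot' -> lower='pot' -> no
  'Rag' -> lower='rag' -> MATCH
  'tap' -> lower='tap' -> no
  'map' -> lower='map' -> no
  'RAG' -> lower='rag' -> MATCH
  'run' -> lower='run' -> no
  'rag' -> lower='rag' -> MATCH
Matches: ['Rag', 'RAG', 'rag']
Count: 3

3


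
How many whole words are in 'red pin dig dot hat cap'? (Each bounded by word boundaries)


Word boundaries (\b) mark the start/end of each word.
Text: 'red pin dig dot hat cap'
Splitting by whitespace:
  Word 1: 'red'
  Word 2: 'pin'
  Word 3: 'dig'
  Word 4: 'dot'
  Word 5: 'hat'
  Word 6: 'cap'
Total whole words: 6

6


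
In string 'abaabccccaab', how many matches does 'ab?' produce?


Pattern 'ab?' matches 'a' optionally followed by 'b'.
String: 'abaabccccaab'
Scanning left to right for 'a' then checking next char:
  Match 1: 'ab' (a followed by b)
  Match 2: 'a' (a not followed by b)
  Match 3: 'ab' (a followed by b)
  Match 4: 'a' (a not followed by b)
  Match 5: 'ab' (a followed by b)
Total matches: 5

5


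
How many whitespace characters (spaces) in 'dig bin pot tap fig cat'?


\s matches whitespace characters (spaces, tabs, etc.).
Text: 'dig bin pot tap fig cat'
This text has 6 words separated by spaces.
Number of spaces = number of words - 1 = 6 - 1 = 5

5


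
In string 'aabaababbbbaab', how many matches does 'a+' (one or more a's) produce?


Pattern 'a+' matches one or more consecutive a's.
String: 'aabaababbbbaab'
Scanning for runs of a:
  Match 1: 'aa' (length 2)
  Match 2: 'aa' (length 2)
  Match 3: 'a' (length 1)
  Match 4: 'aa' (length 2)
Total matches: 4

4


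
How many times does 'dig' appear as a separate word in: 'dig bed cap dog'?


Scanning each word for exact match 'dig':
  Word 1: 'dig' -> MATCH
  Word 2: 'bed' -> no
  Word 3: 'cap' -> no
  Word 4: 'dog' -> no
Total matches: 1

1


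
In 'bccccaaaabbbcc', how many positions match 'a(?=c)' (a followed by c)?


Lookahead 'a(?=c)' matches 'a' only when followed by 'c'.
String: 'bccccaaaabbbcc'
Checking each position where char is 'a':
  pos 5: 'a' -> no (next='a')
  pos 6: 'a' -> no (next='a')
  pos 7: 'a' -> no (next='a')
  pos 8: 'a' -> no (next='b')
Matching positions: []
Count: 0

0


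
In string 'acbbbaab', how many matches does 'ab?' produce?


Pattern 'ab?' matches 'a' optionally followed by 'b'.
String: 'acbbbaab'
Scanning left to right for 'a' then checking next char:
  Match 1: 'a' (a not followed by b)
  Match 2: 'a' (a not followed by b)
  Match 3: 'ab' (a followed by b)
Total matches: 3

3


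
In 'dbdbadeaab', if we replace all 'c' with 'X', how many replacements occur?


re.sub('c', 'X', text) replaces every occurrence of 'c' with 'X'.
Text: 'dbdbadeaab'
Scanning for 'c':
Total replacements: 0

0


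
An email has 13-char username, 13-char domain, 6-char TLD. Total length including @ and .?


An email address has format: username@domain.tld
Username length: 13
'@' character: 1
Domain length: 13
'.' character: 1
TLD length: 6
Total = 13 + 1 + 13 + 1 + 6 = 34

34


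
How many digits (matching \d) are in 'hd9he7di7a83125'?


\d matches any digit 0-9.
Scanning 'hd9he7di7a83125':
  pos 2: '9' -> DIGIT
  pos 5: '7' -> DIGIT
  pos 8: '7' -> DIGIT
  pos 10: '8' -> DIGIT
  pos 11: '3' -> DIGIT
  pos 12: '1' -> DIGIT
  pos 13: '2' -> DIGIT
  pos 14: '5' -> DIGIT
Digits found: ['9', '7', '7', '8', '3', '1', '2', '5']
Total: 8

8


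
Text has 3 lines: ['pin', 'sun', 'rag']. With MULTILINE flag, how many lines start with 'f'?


With MULTILINE flag, ^ matches the start of each line.
Lines: ['pin', 'sun', 'rag']
Checking which lines start with 'f':
  Line 1: 'pin' -> no
  Line 2: 'sun' -> no
  Line 3: 'rag' -> no
Matching lines: []
Count: 0

0


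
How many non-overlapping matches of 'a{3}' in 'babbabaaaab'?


Pattern 'a{3}' matches exactly 3 consecutive a's (greedy, non-overlapping).
String: 'babbabaaaab'
Scanning for runs of a's:
  Run at pos 1: 'a' (length 1) -> 0 match(es)
  Run at pos 4: 'a' (length 1) -> 0 match(es)
  Run at pos 6: 'aaaa' (length 4) -> 1 match(es)
Matches found: ['aaa']
Total: 1

1


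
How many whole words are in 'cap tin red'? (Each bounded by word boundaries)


Word boundaries (\b) mark the start/end of each word.
Text: 'cap tin red'
Splitting by whitespace:
  Word 1: 'cap'
  Word 2: 'tin'
  Word 3: 'red'
Total whole words: 3

3


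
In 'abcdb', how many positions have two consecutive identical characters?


Looking for consecutive identical characters in 'abcdb':
  pos 0-1: 'a' vs 'b' -> different
  pos 1-2: 'b' vs 'c' -> different
  pos 2-3: 'c' vs 'd' -> different
  pos 3-4: 'd' vs 'b' -> different
Consecutive identical pairs: []
Count: 0

0


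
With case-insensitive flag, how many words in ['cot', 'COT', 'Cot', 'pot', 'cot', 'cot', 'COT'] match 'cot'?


Case-insensitive matching: compare each word's lowercase form to 'cot'.
  'cot' -> lower='cot' -> MATCH
  'COT' -> lower='cot' -> MATCH
  'Cot' -> lower='cot' -> MATCH
  'pot' -> lower='pot' -> no
  'cot' -> lower='cot' -> MATCH
  'cot' -> lower='cot' -> MATCH
  'COT' -> lower='cot' -> MATCH
Matches: ['cot', 'COT', 'Cot', 'cot', 'cot', 'COT']
Count: 6

6


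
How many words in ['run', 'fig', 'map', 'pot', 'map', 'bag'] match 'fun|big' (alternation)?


Alternation 'fun|big' matches either 'fun' or 'big'.
Checking each word:
  'run' -> no
  'fig' -> no
  'map' -> no
  'pot' -> no
  'map' -> no
  'bag' -> no
Matches: []
Count: 0

0


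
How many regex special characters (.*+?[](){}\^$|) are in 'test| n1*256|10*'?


Regex special characters are: . * + ? [ ] ( ) { } \ ^ $ |
Scanning 'test| n1*256|10*':
  pos 4: '|' -> SPECIAL
  pos 8: '*' -> SPECIAL
  pos 12: '|' -> SPECIAL
  pos 15: '*' -> SPECIAL
Special chars found: ['|', '*', '|', '*']
Total: 4

4


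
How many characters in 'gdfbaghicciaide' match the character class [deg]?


Character class [deg] matches any of: {d, e, g}
Scanning string 'gdfbaghicciaide' character by character:
  pos 0: 'g' -> MATCH
  pos 1: 'd' -> MATCH
  pos 2: 'f' -> no
  pos 3: 'b' -> no
  pos 4: 'a' -> no
  pos 5: 'g' -> MATCH
  pos 6: 'h' -> no
  pos 7: 'i' -> no
  pos 8: 'c' -> no
  pos 9: 'c' -> no
  pos 10: 'i' -> no
  pos 11: 'a' -> no
  pos 12: 'i' -> no
  pos 13: 'd' -> MATCH
  pos 14: 'e' -> MATCH
Total matches: 5

5


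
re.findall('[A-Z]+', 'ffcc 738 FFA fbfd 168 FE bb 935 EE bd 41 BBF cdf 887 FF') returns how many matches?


Pattern '[A-Z]+' finds one or more uppercase letters.
Text: 'ffcc 738 FFA fbfd 168 FE bb 935 EE bd 41 BBF cdf 887 FF'
Scanning for matches:
  Match 1: 'FFA'
  Match 2: 'FE'
  Match 3: 'EE'
  Match 4: 'BBF'
  Match 5: 'FF'
Total matches: 5

5


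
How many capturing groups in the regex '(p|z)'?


To count capturing groups, count each '(' that starts a group.
Pattern: '(p|z)'
Walking through the pattern:
  Position 0: '(' -> group #1
Total capturing groups: 1

1


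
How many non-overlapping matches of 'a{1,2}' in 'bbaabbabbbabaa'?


Pattern 'a{1,2}' matches between 1 and 2 consecutive a's (greedy).
String: 'bbaabbabbbabaa'
Finding runs of a's and applying greedy matching:
  Run at pos 2: 'aa' (length 2)
  Run at pos 6: 'a' (length 1)
  Run at pos 10: 'a' (length 1)
  Run at pos 12: 'aa' (length 2)
Matches: ['aa', 'a', 'a', 'aa']
Count: 4

4


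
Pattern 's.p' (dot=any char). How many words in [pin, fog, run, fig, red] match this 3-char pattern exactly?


Pattern 's.p' means: starts with 's', any single char, ends with 'p'.
Checking each word (must be exactly 3 chars):
  'pin' (len=3): no
  'fog' (len=3): no
  'run' (len=3): no
  'fig' (len=3): no
  'red' (len=3): no
Matching words: []
Total: 0

0


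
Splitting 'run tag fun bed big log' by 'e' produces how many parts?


Splitting by 'e' breaks the string at each occurrence of the separator.
Text: 'run tag fun bed big log'
Parts after split:
  Part 1: 'run tag fun b'
  Part 2: 'd big log'
Total parts: 2

2


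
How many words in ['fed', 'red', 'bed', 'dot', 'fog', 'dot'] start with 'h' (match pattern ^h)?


Pattern ^h anchors to start of word. Check which words begin with 'h':
  'fed' -> no
  'red' -> no
  'bed' -> no
  'dot' -> no
  'fog' -> no
  'dot' -> no
Matching words: []
Count: 0

0


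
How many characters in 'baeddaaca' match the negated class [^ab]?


Negated class [^ab] matches any char NOT in {a, b}
Scanning 'baeddaaca':
  pos 0: 'b' -> no (excluded)
  pos 1: 'a' -> no (excluded)
  pos 2: 'e' -> MATCH
  pos 3: 'd' -> MATCH
  pos 4: 'd' -> MATCH
  pos 5: 'a' -> no (excluded)
  pos 6: 'a' -> no (excluded)
  pos 7: 'c' -> MATCH
  pos 8: 'a' -> no (excluded)
Total matches: 4

4


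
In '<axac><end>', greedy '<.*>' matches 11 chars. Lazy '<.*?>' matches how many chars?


Greedy '<.*>' tries to match as MUCH as possible.
Lazy '<.*?>' tries to match as LITTLE as possible.

String: '<axac><end>'
Greedy '<.*>' starts at first '<' and extends to the LAST '>': '<axac><end>' (11 chars)
Lazy '<.*?>' starts at first '<' and stops at the FIRST '>': '<axac>' (6 chars)

6


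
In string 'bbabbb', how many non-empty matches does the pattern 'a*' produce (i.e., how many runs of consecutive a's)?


Pattern 'a*' matches zero or more a's. We want non-empty runs of consecutive a's.
String: 'bbabbb'
Walking through the string to find runs of a's:
  Run 1: positions 2-2 -> 'a'
Non-empty runs found: ['a']
Count: 1

1


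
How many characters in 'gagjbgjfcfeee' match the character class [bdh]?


Character class [bdh] matches any of: {b, d, h}
Scanning string 'gagjbgjfcfeee' character by character:
  pos 0: 'g' -> no
  pos 1: 'a' -> no
  pos 2: 'g' -> no
  pos 3: 'j' -> no
  pos 4: 'b' -> MATCH
  pos 5: 'g' -> no
  pos 6: 'j' -> no
  pos 7: 'f' -> no
  pos 8: 'c' -> no
  pos 9: 'f' -> no
  pos 10: 'e' -> no
  pos 11: 'e' -> no
  pos 12: 'e' -> no
Total matches: 1

1


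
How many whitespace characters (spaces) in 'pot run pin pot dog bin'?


\s matches whitespace characters (spaces, tabs, etc.).
Text: 'pot run pin pot dog bin'
This text has 6 words separated by spaces.
Number of spaces = number of words - 1 = 6 - 1 = 5

5


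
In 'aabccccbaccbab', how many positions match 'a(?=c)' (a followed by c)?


Lookahead 'a(?=c)' matches 'a' only when followed by 'c'.
String: 'aabccccbaccbab'
Checking each position where char is 'a':
  pos 0: 'a' -> no (next='a')
  pos 1: 'a' -> no (next='b')
  pos 8: 'a' -> MATCH (next='c')
  pos 12: 'a' -> no (next='b')
Matching positions: [8]
Count: 1

1


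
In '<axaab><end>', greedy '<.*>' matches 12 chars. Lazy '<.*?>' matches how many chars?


Greedy '<.*>' tries to match as MUCH as possible.
Lazy '<.*?>' tries to match as LITTLE as possible.

String: '<axaab><end>'
Greedy '<.*>' starts at first '<' and extends to the LAST '>': '<axaab><end>' (12 chars)
Lazy '<.*?>' starts at first '<' and stops at the FIRST '>': '<axaab>' (7 chars)

7


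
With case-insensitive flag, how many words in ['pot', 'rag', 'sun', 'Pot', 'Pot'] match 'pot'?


Case-insensitive matching: compare each word's lowercase form to 'pot'.
  'pot' -> lower='pot' -> MATCH
  'rag' -> lower='rag' -> no
  'sun' -> lower='sun' -> no
  'Pot' -> lower='pot' -> MATCH
  'Pot' -> lower='pot' -> MATCH
Matches: ['pot', 'Pot', 'Pot']
Count: 3

3


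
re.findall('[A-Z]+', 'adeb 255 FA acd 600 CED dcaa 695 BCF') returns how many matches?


Pattern '[A-Z]+' finds one or more uppercase letters.
Text: 'adeb 255 FA acd 600 CED dcaa 695 BCF'
Scanning for matches:
  Match 1: 'FA'
  Match 2: 'CED'
  Match 3: 'BCF'
Total matches: 3

3


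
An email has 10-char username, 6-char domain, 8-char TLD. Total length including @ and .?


An email address has format: username@domain.tld
Username length: 10
'@' character: 1
Domain length: 6
'.' character: 1
TLD length: 8
Total = 10 + 1 + 6 + 1 + 8 = 26

26


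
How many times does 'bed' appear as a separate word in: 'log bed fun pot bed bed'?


Scanning each word for exact match 'bed':
  Word 1: 'log' -> no
  Word 2: 'bed' -> MATCH
  Word 3: 'fun' -> no
  Word 4: 'pot' -> no
  Word 5: 'bed' -> MATCH
  Word 6: 'bed' -> MATCH
Total matches: 3

3


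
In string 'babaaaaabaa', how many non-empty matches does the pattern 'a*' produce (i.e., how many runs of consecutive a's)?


Pattern 'a*' matches zero or more a's. We want non-empty runs of consecutive a's.
String: 'babaaaaabaa'
Walking through the string to find runs of a's:
  Run 1: positions 1-1 -> 'a'
  Run 2: positions 3-7 -> 'aaaaa'
  Run 3: positions 9-10 -> 'aa'
Non-empty runs found: ['a', 'aaaaa', 'aa']
Count: 3

3


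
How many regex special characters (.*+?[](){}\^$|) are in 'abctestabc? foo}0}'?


Regex special characters are: . * + ? [ ] ( ) { } \ ^ $ |
Scanning 'abctestabc? foo}0}':
  pos 10: '?' -> SPECIAL
  pos 15: '}' -> SPECIAL
  pos 17: '}' -> SPECIAL
Special chars found: ['?', '}', '}']
Total: 3

3


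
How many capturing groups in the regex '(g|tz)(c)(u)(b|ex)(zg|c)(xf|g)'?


To count capturing groups, count each '(' that starts a group.
Pattern: '(g|tz)(c)(u)(b|ex)(zg|c)(xf|g)'
Walking through the pattern:
  Position 0: '(' -> group #1
  Position 6: '(' -> group #2
  Position 9: '(' -> group #3
  Position 12: '(' -> group #4
  Position 18: '(' -> group #5
  Position 24: '(' -> group #6
Total capturing groups: 6

6


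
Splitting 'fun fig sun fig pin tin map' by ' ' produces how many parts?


Splitting by ' ' breaks the string at each occurrence of the separator.
Text: 'fun fig sun fig pin tin map'
Parts after split:
  Part 1: 'fun'
  Part 2: 'fig'
  Part 3: 'sun'
  Part 4: 'fig'
  Part 5: 'pin'
  Part 6: 'tin'
  Part 7: 'map'
Total parts: 7

7


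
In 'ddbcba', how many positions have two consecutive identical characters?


Looking for consecutive identical characters in 'ddbcba':
  pos 0-1: 'd' vs 'd' -> MATCH ('dd')
  pos 1-2: 'd' vs 'b' -> different
  pos 2-3: 'b' vs 'c' -> different
  pos 3-4: 'c' vs 'b' -> different
  pos 4-5: 'b' vs 'a' -> different
Consecutive identical pairs: ['dd']
Count: 1

1


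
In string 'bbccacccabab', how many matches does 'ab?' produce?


Pattern 'ab?' matches 'a' optionally followed by 'b'.
String: 'bbccacccabab'
Scanning left to right for 'a' then checking next char:
  Match 1: 'a' (a not followed by b)
  Match 2: 'ab' (a followed by b)
  Match 3: 'ab' (a followed by b)
Total matches: 3

3


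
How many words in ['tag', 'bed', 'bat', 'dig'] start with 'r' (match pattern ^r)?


Pattern ^r anchors to start of word. Check which words begin with 'r':
  'tag' -> no
  'bed' -> no
  'bat' -> no
  'dig' -> no
Matching words: []
Count: 0

0


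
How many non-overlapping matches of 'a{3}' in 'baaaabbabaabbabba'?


Pattern 'a{3}' matches exactly 3 consecutive a's (greedy, non-overlapping).
String: 'baaaabbabaabbabba'
Scanning for runs of a's:
  Run at pos 1: 'aaaa' (length 4) -> 1 match(es)
  Run at pos 7: 'a' (length 1) -> 0 match(es)
  Run at pos 9: 'aa' (length 2) -> 0 match(es)
  Run at pos 13: 'a' (length 1) -> 0 match(es)
  Run at pos 16: 'a' (length 1) -> 0 match(es)
Matches found: ['aaa']
Total: 1

1


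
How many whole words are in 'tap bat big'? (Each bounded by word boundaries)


Word boundaries (\b) mark the start/end of each word.
Text: 'tap bat big'
Splitting by whitespace:
  Word 1: 'tap'
  Word 2: 'bat'
  Word 3: 'big'
Total whole words: 3

3


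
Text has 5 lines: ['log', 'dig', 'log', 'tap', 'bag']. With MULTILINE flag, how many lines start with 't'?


With MULTILINE flag, ^ matches the start of each line.
Lines: ['log', 'dig', 'log', 'tap', 'bag']
Checking which lines start with 't':
  Line 1: 'log' -> no
  Line 2: 'dig' -> no
  Line 3: 'log' -> no
  Line 4: 'tap' -> MATCH
  Line 5: 'bag' -> no
Matching lines: ['tap']
Count: 1

1


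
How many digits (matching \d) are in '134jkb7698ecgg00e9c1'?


\d matches any digit 0-9.
Scanning '134jkb7698ecgg00e9c1':
  pos 0: '1' -> DIGIT
  pos 1: '3' -> DIGIT
  pos 2: '4' -> DIGIT
  pos 6: '7' -> DIGIT
  pos 7: '6' -> DIGIT
  pos 8: '9' -> DIGIT
  pos 9: '8' -> DIGIT
  pos 14: '0' -> DIGIT
  pos 15: '0' -> DIGIT
  pos 17: '9' -> DIGIT
  pos 19: '1' -> DIGIT
Digits found: ['1', '3', '4', '7', '6', '9', '8', '0', '0', '9', '1']
Total: 11

11


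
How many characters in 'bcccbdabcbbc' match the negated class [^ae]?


Negated class [^ae] matches any char NOT in {a, e}
Scanning 'bcccbdabcbbc':
  pos 0: 'b' -> MATCH
  pos 1: 'c' -> MATCH
  pos 2: 'c' -> MATCH
  pos 3: 'c' -> MATCH
  pos 4: 'b' -> MATCH
  pos 5: 'd' -> MATCH
  pos 6: 'a' -> no (excluded)
  pos 7: 'b' -> MATCH
  pos 8: 'c' -> MATCH
  pos 9: 'b' -> MATCH
  pos 10: 'b' -> MATCH
  pos 11: 'c' -> MATCH
Total matches: 11

11


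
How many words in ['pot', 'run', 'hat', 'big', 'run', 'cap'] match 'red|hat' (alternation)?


Alternation 'red|hat' matches either 'red' or 'hat'.
Checking each word:
  'pot' -> no
  'run' -> no
  'hat' -> MATCH
  'big' -> no
  'run' -> no
  'cap' -> no
Matches: ['hat']
Count: 1

1


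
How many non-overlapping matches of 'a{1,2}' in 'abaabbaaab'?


Pattern 'a{1,2}' matches between 1 and 2 consecutive a's (greedy).
String: 'abaabbaaab'
Finding runs of a's and applying greedy matching:
  Run at pos 0: 'a' (length 1)
  Run at pos 2: 'aa' (length 2)
  Run at pos 6: 'aaa' (length 3)
Matches: ['a', 'aa', 'aa', 'a']
Count: 4

4


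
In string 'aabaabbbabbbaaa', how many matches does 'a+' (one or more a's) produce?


Pattern 'a+' matches one or more consecutive a's.
String: 'aabaabbbabbbaaa'
Scanning for runs of a:
  Match 1: 'aa' (length 2)
  Match 2: 'aa' (length 2)
  Match 3: 'a' (length 1)
  Match 4: 'aaa' (length 3)
Total matches: 4

4


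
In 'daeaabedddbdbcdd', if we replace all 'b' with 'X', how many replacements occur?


re.sub('b', 'X', text) replaces every occurrence of 'b' with 'X'.
Text: 'daeaabedddbdbcdd'
Scanning for 'b':
  pos 5: 'b' -> replacement #1
  pos 10: 'b' -> replacement #2
  pos 12: 'b' -> replacement #3
Total replacements: 3

3


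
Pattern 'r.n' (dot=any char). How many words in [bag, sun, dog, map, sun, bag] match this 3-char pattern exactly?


Pattern 'r.n' means: starts with 'r', any single char, ends with 'n'.
Checking each word (must be exactly 3 chars):
  'bag' (len=3): no
  'sun' (len=3): no
  'dog' (len=3): no
  'map' (len=3): no
  'sun' (len=3): no
  'bag' (len=3): no
Matching words: []
Total: 0

0


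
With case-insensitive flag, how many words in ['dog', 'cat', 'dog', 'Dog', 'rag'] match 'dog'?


Case-insensitive matching: compare each word's lowercase form to 'dog'.
  'dog' -> lower='dog' -> MATCH
  'cat' -> lower='cat' -> no
  'dog' -> lower='dog' -> MATCH
  'Dog' -> lower='dog' -> MATCH
  'rag' -> lower='rag' -> no
Matches: ['dog', 'dog', 'Dog']
Count: 3

3


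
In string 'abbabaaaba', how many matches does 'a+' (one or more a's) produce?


Pattern 'a+' matches one or more consecutive a's.
String: 'abbabaaaba'
Scanning for runs of a:
  Match 1: 'a' (length 1)
  Match 2: 'a' (length 1)
  Match 3: 'aaa' (length 3)
  Match 4: 'a' (length 1)
Total matches: 4

4


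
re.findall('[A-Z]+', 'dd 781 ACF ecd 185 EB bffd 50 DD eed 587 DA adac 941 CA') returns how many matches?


Pattern '[A-Z]+' finds one or more uppercase letters.
Text: 'dd 781 ACF ecd 185 EB bffd 50 DD eed 587 DA adac 941 CA'
Scanning for matches:
  Match 1: 'ACF'
  Match 2: 'EB'
  Match 3: 'DD'
  Match 4: 'DA'
  Match 5: 'CA'
Total matches: 5

5


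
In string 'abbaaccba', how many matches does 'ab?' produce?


Pattern 'ab?' matches 'a' optionally followed by 'b'.
String: 'abbaaccba'
Scanning left to right for 'a' then checking next char:
  Match 1: 'ab' (a followed by b)
  Match 2: 'a' (a not followed by b)
  Match 3: 'a' (a not followed by b)
  Match 4: 'a' (a not followed by b)
Total matches: 4

4


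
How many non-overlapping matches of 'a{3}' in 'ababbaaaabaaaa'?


Pattern 'a{3}' matches exactly 3 consecutive a's (greedy, non-overlapping).
String: 'ababbaaaabaaaa'
Scanning for runs of a's:
  Run at pos 0: 'a' (length 1) -> 0 match(es)
  Run at pos 2: 'a' (length 1) -> 0 match(es)
  Run at pos 5: 'aaaa' (length 4) -> 1 match(es)
  Run at pos 10: 'aaaa' (length 4) -> 1 match(es)
Matches found: ['aaa', 'aaa']
Total: 2

2


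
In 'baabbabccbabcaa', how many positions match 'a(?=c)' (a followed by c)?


Lookahead 'a(?=c)' matches 'a' only when followed by 'c'.
String: 'baabbabccbabcaa'
Checking each position where char is 'a':
  pos 1: 'a' -> no (next='a')
  pos 2: 'a' -> no (next='b')
  pos 5: 'a' -> no (next='b')
  pos 10: 'a' -> no (next='b')
  pos 13: 'a' -> no (next='a')
Matching positions: []
Count: 0

0


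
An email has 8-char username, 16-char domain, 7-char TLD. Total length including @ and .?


An email address has format: username@domain.tld
Username length: 8
'@' character: 1
Domain length: 16
'.' character: 1
TLD length: 7
Total = 8 + 1 + 16 + 1 + 7 = 33

33


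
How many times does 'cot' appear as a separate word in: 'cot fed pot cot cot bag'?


Scanning each word for exact match 'cot':
  Word 1: 'cot' -> MATCH
  Word 2: 'fed' -> no
  Word 3: 'pot' -> no
  Word 4: 'cot' -> MATCH
  Word 5: 'cot' -> MATCH
  Word 6: 'bag' -> no
Total matches: 3

3


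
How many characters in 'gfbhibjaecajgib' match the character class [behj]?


Character class [behj] matches any of: {b, e, h, j}
Scanning string 'gfbhibjaecajgib' character by character:
  pos 0: 'g' -> no
  pos 1: 'f' -> no
  pos 2: 'b' -> MATCH
  pos 3: 'h' -> MATCH
  pos 4: 'i' -> no
  pos 5: 'b' -> MATCH
  pos 6: 'j' -> MATCH
  pos 7: 'a' -> no
  pos 8: 'e' -> MATCH
  pos 9: 'c' -> no
  pos 10: 'a' -> no
  pos 11: 'j' -> MATCH
  pos 12: 'g' -> no
  pos 13: 'i' -> no
  pos 14: 'b' -> MATCH
Total matches: 7

7


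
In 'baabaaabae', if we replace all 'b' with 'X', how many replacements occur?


re.sub('b', 'X', text) replaces every occurrence of 'b' with 'X'.
Text: 'baabaaabae'
Scanning for 'b':
  pos 0: 'b' -> replacement #1
  pos 3: 'b' -> replacement #2
  pos 7: 'b' -> replacement #3
Total replacements: 3

3


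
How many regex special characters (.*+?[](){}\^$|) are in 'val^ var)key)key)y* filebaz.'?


Regex special characters are: . * + ? [ ] ( ) { } \ ^ $ |
Scanning 'val^ var)key)key)y* filebaz.':
  pos 3: '^' -> SPECIAL
  pos 8: ')' -> SPECIAL
  pos 12: ')' -> SPECIAL
  pos 16: ')' -> SPECIAL
  pos 18: '*' -> SPECIAL
  pos 27: '.' -> SPECIAL
Special chars found: ['^', ')', ')', ')', '*', '.']
Total: 6

6


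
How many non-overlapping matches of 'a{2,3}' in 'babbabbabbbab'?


Pattern 'a{2,3}' matches between 2 and 3 consecutive a's (greedy).
String: 'babbabbabbbab'
Finding runs of a's and applying greedy matching:
  Run at pos 1: 'a' (length 1)
  Run at pos 4: 'a' (length 1)
  Run at pos 7: 'a' (length 1)
  Run at pos 11: 'a' (length 1)
Matches: []
Count: 0

0


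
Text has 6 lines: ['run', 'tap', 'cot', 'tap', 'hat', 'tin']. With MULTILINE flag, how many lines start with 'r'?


With MULTILINE flag, ^ matches the start of each line.
Lines: ['run', 'tap', 'cot', 'tap', 'hat', 'tin']
Checking which lines start with 'r':
  Line 1: 'run' -> MATCH
  Line 2: 'tap' -> no
  Line 3: 'cot' -> no
  Line 4: 'tap' -> no
  Line 5: 'hat' -> no
  Line 6: 'tin' -> no
Matching lines: ['run']
Count: 1

1


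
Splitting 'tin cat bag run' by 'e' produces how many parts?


Splitting by 'e' breaks the string at each occurrence of the separator.
Text: 'tin cat bag run'
Parts after split:
  Part 1: 'tin cat bag run'
Total parts: 1

1


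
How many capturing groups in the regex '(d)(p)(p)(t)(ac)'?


To count capturing groups, count each '(' that starts a group.
Pattern: '(d)(p)(p)(t)(ac)'
Walking through the pattern:
  Position 0: '(' -> group #1
  Position 3: '(' -> group #2
  Position 6: '(' -> group #3
  Position 9: '(' -> group #4
  Position 12: '(' -> group #5
Total capturing groups: 5

5


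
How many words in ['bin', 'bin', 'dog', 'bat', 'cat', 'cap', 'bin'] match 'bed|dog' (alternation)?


Alternation 'bed|dog' matches either 'bed' or 'dog'.
Checking each word:
  'bin' -> no
  'bin' -> no
  'dog' -> MATCH
  'bat' -> no
  'cat' -> no
  'cap' -> no
  'bin' -> no
Matches: ['dog']
Count: 1

1


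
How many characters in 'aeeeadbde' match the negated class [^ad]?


Negated class [^ad] matches any char NOT in {a, d}
Scanning 'aeeeadbde':
  pos 0: 'a' -> no (excluded)
  pos 1: 'e' -> MATCH
  pos 2: 'e' -> MATCH
  pos 3: 'e' -> MATCH
  pos 4: 'a' -> no (excluded)
  pos 5: 'd' -> no (excluded)
  pos 6: 'b' -> MATCH
  pos 7: 'd' -> no (excluded)
  pos 8: 'e' -> MATCH
Total matches: 5

5


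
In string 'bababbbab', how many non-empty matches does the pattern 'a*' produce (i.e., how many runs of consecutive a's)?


Pattern 'a*' matches zero or more a's. We want non-empty runs of consecutive a's.
String: 'bababbbab'
Walking through the string to find runs of a's:
  Run 1: positions 1-1 -> 'a'
  Run 2: positions 3-3 -> 'a'
  Run 3: positions 7-7 -> 'a'
Non-empty runs found: ['a', 'a', 'a']
Count: 3

3


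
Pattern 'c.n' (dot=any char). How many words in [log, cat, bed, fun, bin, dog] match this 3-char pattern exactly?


Pattern 'c.n' means: starts with 'c', any single char, ends with 'n'.
Checking each word (must be exactly 3 chars):
  'log' (len=3): no
  'cat' (len=3): no
  'bed' (len=3): no
  'fun' (len=3): no
  'bin' (len=3): no
  'dog' (len=3): no
Matching words: []
Total: 0

0


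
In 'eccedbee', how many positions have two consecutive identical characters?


Looking for consecutive identical characters in 'eccedbee':
  pos 0-1: 'e' vs 'c' -> different
  pos 1-2: 'c' vs 'c' -> MATCH ('cc')
  pos 2-3: 'c' vs 'e' -> different
  pos 3-4: 'e' vs 'd' -> different
  pos 4-5: 'd' vs 'b' -> different
  pos 5-6: 'b' vs 'e' -> different
  pos 6-7: 'e' vs 'e' -> MATCH ('ee')
Consecutive identical pairs: ['cc', 'ee']
Count: 2

2


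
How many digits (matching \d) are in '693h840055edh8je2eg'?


\d matches any digit 0-9.
Scanning '693h840055edh8je2eg':
  pos 0: '6' -> DIGIT
  pos 1: '9' -> DIGIT
  pos 2: '3' -> DIGIT
  pos 4: '8' -> DIGIT
  pos 5: '4' -> DIGIT
  pos 6: '0' -> DIGIT
  pos 7: '0' -> DIGIT
  pos 8: '5' -> DIGIT
  pos 9: '5' -> DIGIT
  pos 13: '8' -> DIGIT
  pos 16: '2' -> DIGIT
Digits found: ['6', '9', '3', '8', '4', '0', '0', '5', '5', '8', '2']
Total: 11

11


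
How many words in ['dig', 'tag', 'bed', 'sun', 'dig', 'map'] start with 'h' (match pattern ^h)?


Pattern ^h anchors to start of word. Check which words begin with 'h':
  'dig' -> no
  'tag' -> no
  'bed' -> no
  'sun' -> no
  'dig' -> no
  'map' -> no
Matching words: []
Count: 0

0


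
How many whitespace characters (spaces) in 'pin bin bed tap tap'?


\s matches whitespace characters (spaces, tabs, etc.).
Text: 'pin bin bed tap tap'
This text has 5 words separated by spaces.
Number of spaces = number of words - 1 = 5 - 1 = 4

4


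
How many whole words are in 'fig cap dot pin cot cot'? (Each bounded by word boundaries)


Word boundaries (\b) mark the start/end of each word.
Text: 'fig cap dot pin cot cot'
Splitting by whitespace:
  Word 1: 'fig'
  Word 2: 'cap'
  Word 3: 'dot'
  Word 4: 'pin'
  Word 5: 'cot'
  Word 6: 'cot'
Total whole words: 6

6


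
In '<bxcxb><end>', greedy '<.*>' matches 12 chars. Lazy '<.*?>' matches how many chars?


Greedy '<.*>' tries to match as MUCH as possible.
Lazy '<.*?>' tries to match as LITTLE as possible.

String: '<bxcxb><end>'
Greedy '<.*>' starts at first '<' and extends to the LAST '>': '<bxcxb><end>' (12 chars)
Lazy '<.*?>' starts at first '<' and stops at the FIRST '>': '<bxcxb>' (7 chars)

7


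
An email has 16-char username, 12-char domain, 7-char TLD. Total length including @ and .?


An email address has format: username@domain.tld
Username length: 16
'@' character: 1
Domain length: 12
'.' character: 1
TLD length: 7
Total = 16 + 1 + 12 + 1 + 7 = 37

37


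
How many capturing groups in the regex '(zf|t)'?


To count capturing groups, count each '(' that starts a group.
Pattern: '(zf|t)'
Walking through the pattern:
  Position 0: '(' -> group #1
Total capturing groups: 1

1


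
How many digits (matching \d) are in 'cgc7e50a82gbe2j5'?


\d matches any digit 0-9.
Scanning 'cgc7e50a82gbe2j5':
  pos 3: '7' -> DIGIT
  pos 5: '5' -> DIGIT
  pos 6: '0' -> DIGIT
  pos 8: '8' -> DIGIT
  pos 9: '2' -> DIGIT
  pos 13: '2' -> DIGIT
  pos 15: '5' -> DIGIT
Digits found: ['7', '5', '0', '8', '2', '2', '5']
Total: 7

7


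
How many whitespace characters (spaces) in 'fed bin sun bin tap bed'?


\s matches whitespace characters (spaces, tabs, etc.).
Text: 'fed bin sun bin tap bed'
This text has 6 words separated by spaces.
Number of spaces = number of words - 1 = 6 - 1 = 5

5


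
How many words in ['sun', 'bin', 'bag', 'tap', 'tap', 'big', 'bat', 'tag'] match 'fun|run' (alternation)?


Alternation 'fun|run' matches either 'fun' or 'run'.
Checking each word:
  'sun' -> no
  'bin' -> no
  'bag' -> no
  'tap' -> no
  'tap' -> no
  'big' -> no
  'bat' -> no
  'tag' -> no
Matches: []
Count: 0

0


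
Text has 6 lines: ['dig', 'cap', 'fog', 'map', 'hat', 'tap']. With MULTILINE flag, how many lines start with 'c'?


With MULTILINE flag, ^ matches the start of each line.
Lines: ['dig', 'cap', 'fog', 'map', 'hat', 'tap']
Checking which lines start with 'c':
  Line 1: 'dig' -> no
  Line 2: 'cap' -> MATCH
  Line 3: 'fog' -> no
  Line 4: 'map' -> no
  Line 5: 'hat' -> no
  Line 6: 'tap' -> no
Matching lines: ['cap']
Count: 1

1


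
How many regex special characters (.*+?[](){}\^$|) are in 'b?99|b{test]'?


Regex special characters are: . * + ? [ ] ( ) { } \ ^ $ |
Scanning 'b?99|b{test]':
  pos 1: '?' -> SPECIAL
  pos 4: '|' -> SPECIAL
  pos 6: '{' -> SPECIAL
  pos 11: ']' -> SPECIAL
Special chars found: ['?', '|', '{', ']']
Total: 4

4


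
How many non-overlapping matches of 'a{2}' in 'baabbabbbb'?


Pattern 'a{2}' matches exactly 2 consecutive a's (greedy, non-overlapping).
String: 'baabbabbbb'
Scanning for runs of a's:
  Run at pos 1: 'aa' (length 2) -> 1 match(es)
  Run at pos 5: 'a' (length 1) -> 0 match(es)
Matches found: ['aa']
Total: 1

1


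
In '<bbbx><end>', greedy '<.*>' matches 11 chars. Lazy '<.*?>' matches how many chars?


Greedy '<.*>' tries to match as MUCH as possible.
Lazy '<.*?>' tries to match as LITTLE as possible.

String: '<bbbx><end>'
Greedy '<.*>' starts at first '<' and extends to the LAST '>': '<bbbx><end>' (11 chars)
Lazy '<.*?>' starts at first '<' and stops at the FIRST '>': '<bbbx>' (6 chars)

6


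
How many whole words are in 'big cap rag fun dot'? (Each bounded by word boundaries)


Word boundaries (\b) mark the start/end of each word.
Text: 'big cap rag fun dot'
Splitting by whitespace:
  Word 1: 'big'
  Word 2: 'cap'
  Word 3: 'rag'
  Word 4: 'fun'
  Word 5: 'dot'
Total whole words: 5

5


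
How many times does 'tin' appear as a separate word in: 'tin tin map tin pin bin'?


Scanning each word for exact match 'tin':
  Word 1: 'tin' -> MATCH
  Word 2: 'tin' -> MATCH
  Word 3: 'map' -> no
  Word 4: 'tin' -> MATCH
  Word 5: 'pin' -> no
  Word 6: 'bin' -> no
Total matches: 3

3


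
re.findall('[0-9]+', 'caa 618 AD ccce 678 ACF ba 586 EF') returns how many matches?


Pattern '[0-9]+' finds one or more digits.
Text: 'caa 618 AD ccce 678 ACF ba 586 EF'
Scanning for matches:
  Match 1: '618'
  Match 2: '678'
  Match 3: '586'
Total matches: 3

3


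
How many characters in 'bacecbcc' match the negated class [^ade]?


Negated class [^ade] matches any char NOT in {a, d, e}
Scanning 'bacecbcc':
  pos 0: 'b' -> MATCH
  pos 1: 'a' -> no (excluded)
  pos 2: 'c' -> MATCH
  pos 3: 'e' -> no (excluded)
  pos 4: 'c' -> MATCH
  pos 5: 'b' -> MATCH
  pos 6: 'c' -> MATCH
  pos 7: 'c' -> MATCH
Total matches: 6

6


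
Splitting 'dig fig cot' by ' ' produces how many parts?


Splitting by ' ' breaks the string at each occurrence of the separator.
Text: 'dig fig cot'
Parts after split:
  Part 1: 'dig'
  Part 2: 'fig'
  Part 3: 'cot'
Total parts: 3

3


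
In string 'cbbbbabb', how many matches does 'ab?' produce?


Pattern 'ab?' matches 'a' optionally followed by 'b'.
String: 'cbbbbabb'
Scanning left to right for 'a' then checking next char:
  Match 1: 'ab' (a followed by b)
Total matches: 1

1
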